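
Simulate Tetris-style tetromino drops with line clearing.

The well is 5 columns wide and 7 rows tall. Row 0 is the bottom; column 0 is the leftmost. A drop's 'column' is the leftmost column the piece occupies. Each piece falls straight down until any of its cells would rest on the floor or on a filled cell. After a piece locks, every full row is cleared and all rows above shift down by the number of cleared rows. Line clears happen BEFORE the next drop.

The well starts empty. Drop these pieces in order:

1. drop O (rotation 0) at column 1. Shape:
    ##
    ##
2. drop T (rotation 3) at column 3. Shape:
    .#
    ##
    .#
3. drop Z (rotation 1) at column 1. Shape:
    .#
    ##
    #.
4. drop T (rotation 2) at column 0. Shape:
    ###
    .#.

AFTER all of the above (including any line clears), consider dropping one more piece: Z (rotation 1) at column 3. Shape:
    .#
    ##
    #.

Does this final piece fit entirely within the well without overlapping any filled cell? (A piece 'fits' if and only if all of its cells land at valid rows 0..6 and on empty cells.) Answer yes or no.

Answer: yes

Derivation:
Drop 1: O rot0 at col 1 lands with bottom-row=0; cleared 0 line(s) (total 0); column heights now [0 2 2 0 0], max=2
Drop 2: T rot3 at col 3 lands with bottom-row=0; cleared 0 line(s) (total 0); column heights now [0 2 2 2 3], max=3
Drop 3: Z rot1 at col 1 lands with bottom-row=2; cleared 0 line(s) (total 0); column heights now [0 4 5 2 3], max=5
Drop 4: T rot2 at col 0 lands with bottom-row=4; cleared 0 line(s) (total 0); column heights now [6 6 6 2 3], max=6
Test piece Z rot1 at col 3 (width 2): heights before test = [6 6 6 2 3]; fits = True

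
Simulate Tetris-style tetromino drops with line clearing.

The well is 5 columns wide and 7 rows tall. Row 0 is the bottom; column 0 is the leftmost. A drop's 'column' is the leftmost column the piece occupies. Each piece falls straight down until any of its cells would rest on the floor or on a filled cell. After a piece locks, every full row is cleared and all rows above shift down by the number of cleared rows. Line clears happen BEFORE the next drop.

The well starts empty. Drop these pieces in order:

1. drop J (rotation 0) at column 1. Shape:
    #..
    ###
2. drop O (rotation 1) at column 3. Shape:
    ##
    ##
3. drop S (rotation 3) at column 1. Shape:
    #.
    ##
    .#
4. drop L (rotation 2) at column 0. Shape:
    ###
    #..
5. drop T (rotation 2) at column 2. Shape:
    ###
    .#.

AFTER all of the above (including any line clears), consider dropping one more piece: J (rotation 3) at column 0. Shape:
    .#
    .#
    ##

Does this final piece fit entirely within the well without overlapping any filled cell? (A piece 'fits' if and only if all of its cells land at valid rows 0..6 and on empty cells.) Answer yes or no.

Drop 1: J rot0 at col 1 lands with bottom-row=0; cleared 0 line(s) (total 0); column heights now [0 2 1 1 0], max=2
Drop 2: O rot1 at col 3 lands with bottom-row=1; cleared 0 line(s) (total 0); column heights now [0 2 1 3 3], max=3
Drop 3: S rot3 at col 1 lands with bottom-row=1; cleared 0 line(s) (total 0); column heights now [0 4 3 3 3], max=4
Drop 4: L rot2 at col 0 lands with bottom-row=3; cleared 0 line(s) (total 0); column heights now [5 5 5 3 3], max=5
Drop 5: T rot2 at col 2 lands with bottom-row=4; cleared 0 line(s) (total 0); column heights now [5 5 6 6 6], max=6
Test piece J rot3 at col 0 (width 2): heights before test = [5 5 6 6 6]; fits = False

Answer: no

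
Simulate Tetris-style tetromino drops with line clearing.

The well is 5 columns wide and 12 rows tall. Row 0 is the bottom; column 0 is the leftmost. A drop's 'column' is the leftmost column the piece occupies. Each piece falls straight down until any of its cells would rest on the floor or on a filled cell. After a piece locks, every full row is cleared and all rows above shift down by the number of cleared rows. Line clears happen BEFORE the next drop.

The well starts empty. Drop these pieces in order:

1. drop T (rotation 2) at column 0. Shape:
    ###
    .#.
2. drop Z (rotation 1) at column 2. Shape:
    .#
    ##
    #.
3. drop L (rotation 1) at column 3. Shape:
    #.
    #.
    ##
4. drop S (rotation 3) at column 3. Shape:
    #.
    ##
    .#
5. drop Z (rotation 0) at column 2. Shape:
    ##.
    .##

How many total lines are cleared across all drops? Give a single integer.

Drop 1: T rot2 at col 0 lands with bottom-row=0; cleared 0 line(s) (total 0); column heights now [2 2 2 0 0], max=2
Drop 2: Z rot1 at col 2 lands with bottom-row=2; cleared 0 line(s) (total 0); column heights now [2 2 4 5 0], max=5
Drop 3: L rot1 at col 3 lands with bottom-row=5; cleared 0 line(s) (total 0); column heights now [2 2 4 8 6], max=8
Drop 4: S rot3 at col 3 lands with bottom-row=7; cleared 0 line(s) (total 0); column heights now [2 2 4 10 9], max=10
Drop 5: Z rot0 at col 2 lands with bottom-row=10; cleared 0 line(s) (total 0); column heights now [2 2 12 12 11], max=12

Answer: 0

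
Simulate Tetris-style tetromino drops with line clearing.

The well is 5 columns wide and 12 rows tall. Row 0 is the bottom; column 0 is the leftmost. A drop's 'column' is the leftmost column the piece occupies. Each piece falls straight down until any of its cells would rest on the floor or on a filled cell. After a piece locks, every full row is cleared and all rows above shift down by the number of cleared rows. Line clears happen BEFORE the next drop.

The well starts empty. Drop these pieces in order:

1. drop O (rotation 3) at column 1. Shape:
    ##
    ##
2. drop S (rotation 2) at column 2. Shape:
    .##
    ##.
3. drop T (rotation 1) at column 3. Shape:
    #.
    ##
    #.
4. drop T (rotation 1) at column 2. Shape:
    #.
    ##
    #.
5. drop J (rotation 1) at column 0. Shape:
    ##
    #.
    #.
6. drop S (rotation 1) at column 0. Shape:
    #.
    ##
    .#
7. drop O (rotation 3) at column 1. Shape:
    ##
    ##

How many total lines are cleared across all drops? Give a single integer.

Answer: 0

Derivation:
Drop 1: O rot3 at col 1 lands with bottom-row=0; cleared 0 line(s) (total 0); column heights now [0 2 2 0 0], max=2
Drop 2: S rot2 at col 2 lands with bottom-row=2; cleared 0 line(s) (total 0); column heights now [0 2 3 4 4], max=4
Drop 3: T rot1 at col 3 lands with bottom-row=4; cleared 0 line(s) (total 0); column heights now [0 2 3 7 6], max=7
Drop 4: T rot1 at col 2 lands with bottom-row=6; cleared 0 line(s) (total 0); column heights now [0 2 9 8 6], max=9
Drop 5: J rot1 at col 0 lands with bottom-row=0; cleared 0 line(s) (total 0); column heights now [3 3 9 8 6], max=9
Drop 6: S rot1 at col 0 lands with bottom-row=3; cleared 0 line(s) (total 0); column heights now [6 5 9 8 6], max=9
Drop 7: O rot3 at col 1 lands with bottom-row=9; cleared 0 line(s) (total 0); column heights now [6 11 11 8 6], max=11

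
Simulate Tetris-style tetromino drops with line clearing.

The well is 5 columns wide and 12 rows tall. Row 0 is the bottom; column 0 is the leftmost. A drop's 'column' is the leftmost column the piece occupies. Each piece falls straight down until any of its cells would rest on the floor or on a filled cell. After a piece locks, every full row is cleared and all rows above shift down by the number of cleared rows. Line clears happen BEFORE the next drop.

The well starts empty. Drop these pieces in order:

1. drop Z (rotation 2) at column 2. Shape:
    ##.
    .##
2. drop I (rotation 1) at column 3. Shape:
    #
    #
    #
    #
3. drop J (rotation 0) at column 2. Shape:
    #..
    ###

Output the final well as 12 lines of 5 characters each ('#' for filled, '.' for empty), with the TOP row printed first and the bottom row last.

Answer: .....
.....
.....
.....
..#..
..###
...#.
...#.
...#.
...#.
..##.
...##

Derivation:
Drop 1: Z rot2 at col 2 lands with bottom-row=0; cleared 0 line(s) (total 0); column heights now [0 0 2 2 1], max=2
Drop 2: I rot1 at col 3 lands with bottom-row=2; cleared 0 line(s) (total 0); column heights now [0 0 2 6 1], max=6
Drop 3: J rot0 at col 2 lands with bottom-row=6; cleared 0 line(s) (total 0); column heights now [0 0 8 7 7], max=8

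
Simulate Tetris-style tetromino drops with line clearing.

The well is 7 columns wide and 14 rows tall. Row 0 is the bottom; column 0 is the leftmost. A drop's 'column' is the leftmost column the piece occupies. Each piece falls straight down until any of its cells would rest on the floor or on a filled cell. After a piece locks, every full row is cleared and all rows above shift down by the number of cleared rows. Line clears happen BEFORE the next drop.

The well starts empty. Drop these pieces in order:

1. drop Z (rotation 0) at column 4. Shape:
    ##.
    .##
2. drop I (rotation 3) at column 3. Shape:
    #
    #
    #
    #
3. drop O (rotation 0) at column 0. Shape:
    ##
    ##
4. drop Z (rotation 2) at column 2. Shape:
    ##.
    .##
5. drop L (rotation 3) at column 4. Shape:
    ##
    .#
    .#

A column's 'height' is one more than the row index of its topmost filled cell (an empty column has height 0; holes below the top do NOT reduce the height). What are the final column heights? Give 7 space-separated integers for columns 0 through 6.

Drop 1: Z rot0 at col 4 lands with bottom-row=0; cleared 0 line(s) (total 0); column heights now [0 0 0 0 2 2 1], max=2
Drop 2: I rot3 at col 3 lands with bottom-row=0; cleared 0 line(s) (total 0); column heights now [0 0 0 4 2 2 1], max=4
Drop 3: O rot0 at col 0 lands with bottom-row=0; cleared 0 line(s) (total 0); column heights now [2 2 0 4 2 2 1], max=4
Drop 4: Z rot2 at col 2 lands with bottom-row=4; cleared 0 line(s) (total 0); column heights now [2 2 6 6 5 2 1], max=6
Drop 5: L rot3 at col 4 lands with bottom-row=3; cleared 0 line(s) (total 0); column heights now [2 2 6 6 6 6 1], max=6

Answer: 2 2 6 6 6 6 1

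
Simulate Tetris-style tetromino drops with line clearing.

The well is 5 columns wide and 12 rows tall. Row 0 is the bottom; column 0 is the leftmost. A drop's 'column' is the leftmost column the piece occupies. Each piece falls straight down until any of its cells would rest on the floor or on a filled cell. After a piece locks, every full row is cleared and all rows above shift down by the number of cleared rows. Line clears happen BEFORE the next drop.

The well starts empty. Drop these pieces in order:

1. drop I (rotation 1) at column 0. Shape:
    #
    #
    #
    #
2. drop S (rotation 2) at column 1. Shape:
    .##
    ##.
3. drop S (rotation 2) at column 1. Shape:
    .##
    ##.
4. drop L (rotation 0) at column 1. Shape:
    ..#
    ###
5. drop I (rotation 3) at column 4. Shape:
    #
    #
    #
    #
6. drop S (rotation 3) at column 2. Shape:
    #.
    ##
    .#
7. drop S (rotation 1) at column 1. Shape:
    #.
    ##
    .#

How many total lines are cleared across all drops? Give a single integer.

Drop 1: I rot1 at col 0 lands with bottom-row=0; cleared 0 line(s) (total 0); column heights now [4 0 0 0 0], max=4
Drop 2: S rot2 at col 1 lands with bottom-row=0; cleared 0 line(s) (total 0); column heights now [4 1 2 2 0], max=4
Drop 3: S rot2 at col 1 lands with bottom-row=2; cleared 0 line(s) (total 0); column heights now [4 3 4 4 0], max=4
Drop 4: L rot0 at col 1 lands with bottom-row=4; cleared 0 line(s) (total 0); column heights now [4 5 5 6 0], max=6
Drop 5: I rot3 at col 4 lands with bottom-row=0; cleared 0 line(s) (total 0); column heights now [4 5 5 6 4], max=6
Drop 6: S rot3 at col 2 lands with bottom-row=6; cleared 0 line(s) (total 0); column heights now [4 5 9 8 4], max=9
Drop 7: S rot1 at col 1 lands with bottom-row=9; cleared 0 line(s) (total 0); column heights now [4 12 11 8 4], max=12

Answer: 0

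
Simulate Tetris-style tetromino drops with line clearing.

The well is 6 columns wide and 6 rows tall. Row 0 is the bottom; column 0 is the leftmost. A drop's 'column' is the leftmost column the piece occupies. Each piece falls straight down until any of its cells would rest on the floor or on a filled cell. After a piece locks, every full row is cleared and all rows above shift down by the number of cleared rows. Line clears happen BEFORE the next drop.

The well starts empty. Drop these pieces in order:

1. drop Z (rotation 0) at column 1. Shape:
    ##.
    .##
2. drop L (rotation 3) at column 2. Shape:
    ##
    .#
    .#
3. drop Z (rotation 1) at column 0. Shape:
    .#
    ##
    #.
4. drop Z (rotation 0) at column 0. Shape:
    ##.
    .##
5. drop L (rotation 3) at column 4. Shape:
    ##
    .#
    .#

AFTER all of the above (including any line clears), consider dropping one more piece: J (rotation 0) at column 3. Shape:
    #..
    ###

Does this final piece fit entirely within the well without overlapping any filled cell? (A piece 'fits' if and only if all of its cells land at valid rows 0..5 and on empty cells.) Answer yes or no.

Drop 1: Z rot0 at col 1 lands with bottom-row=0; cleared 0 line(s) (total 0); column heights now [0 2 2 1 0 0], max=2
Drop 2: L rot3 at col 2 lands with bottom-row=1; cleared 0 line(s) (total 0); column heights now [0 2 4 4 0 0], max=4
Drop 3: Z rot1 at col 0 lands with bottom-row=1; cleared 0 line(s) (total 0); column heights now [3 4 4 4 0 0], max=4
Drop 4: Z rot0 at col 0 lands with bottom-row=4; cleared 0 line(s) (total 0); column heights now [6 6 5 4 0 0], max=6
Drop 5: L rot3 at col 4 lands with bottom-row=0; cleared 0 line(s) (total 0); column heights now [6 6 5 4 3 3], max=6
Test piece J rot0 at col 3 (width 3): heights before test = [6 6 5 4 3 3]; fits = True

Answer: yes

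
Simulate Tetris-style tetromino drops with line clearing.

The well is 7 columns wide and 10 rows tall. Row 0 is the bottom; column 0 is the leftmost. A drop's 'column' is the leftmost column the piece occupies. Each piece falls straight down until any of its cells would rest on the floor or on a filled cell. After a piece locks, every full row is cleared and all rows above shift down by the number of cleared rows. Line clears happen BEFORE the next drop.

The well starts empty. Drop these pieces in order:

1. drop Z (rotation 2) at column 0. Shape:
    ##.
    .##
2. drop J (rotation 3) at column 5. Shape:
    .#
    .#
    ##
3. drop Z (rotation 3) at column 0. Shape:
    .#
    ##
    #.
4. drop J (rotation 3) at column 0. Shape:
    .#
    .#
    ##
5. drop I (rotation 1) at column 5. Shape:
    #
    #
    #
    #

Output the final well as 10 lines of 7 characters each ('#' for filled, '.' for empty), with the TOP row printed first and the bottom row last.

Drop 1: Z rot2 at col 0 lands with bottom-row=0; cleared 0 line(s) (total 0); column heights now [2 2 1 0 0 0 0], max=2
Drop 2: J rot3 at col 5 lands with bottom-row=0; cleared 0 line(s) (total 0); column heights now [2 2 1 0 0 1 3], max=3
Drop 3: Z rot3 at col 0 lands with bottom-row=2; cleared 0 line(s) (total 0); column heights now [4 5 1 0 0 1 3], max=5
Drop 4: J rot3 at col 0 lands with bottom-row=5; cleared 0 line(s) (total 0); column heights now [6 8 1 0 0 1 3], max=8
Drop 5: I rot1 at col 5 lands with bottom-row=1; cleared 0 line(s) (total 0); column heights now [6 8 1 0 0 5 3], max=8

Answer: .......
.......
.#.....
.#.....
##.....
.#...#.
##...#.
#....##
##...##
.##..##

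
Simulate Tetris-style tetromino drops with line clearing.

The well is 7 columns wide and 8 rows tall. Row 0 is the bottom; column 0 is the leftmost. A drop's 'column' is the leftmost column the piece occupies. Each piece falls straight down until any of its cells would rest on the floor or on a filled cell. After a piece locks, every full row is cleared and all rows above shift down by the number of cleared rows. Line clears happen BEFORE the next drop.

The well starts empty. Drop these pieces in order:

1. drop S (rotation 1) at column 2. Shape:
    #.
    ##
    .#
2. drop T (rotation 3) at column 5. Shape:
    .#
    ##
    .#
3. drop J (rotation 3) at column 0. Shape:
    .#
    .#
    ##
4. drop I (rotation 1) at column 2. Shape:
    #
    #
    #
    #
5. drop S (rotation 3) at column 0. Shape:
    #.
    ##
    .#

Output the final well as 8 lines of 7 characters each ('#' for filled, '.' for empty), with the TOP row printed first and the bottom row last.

Drop 1: S rot1 at col 2 lands with bottom-row=0; cleared 0 line(s) (total 0); column heights now [0 0 3 2 0 0 0], max=3
Drop 2: T rot3 at col 5 lands with bottom-row=0; cleared 0 line(s) (total 0); column heights now [0 0 3 2 0 2 3], max=3
Drop 3: J rot3 at col 0 lands with bottom-row=0; cleared 0 line(s) (total 0); column heights now [1 3 3 2 0 2 3], max=3
Drop 4: I rot1 at col 2 lands with bottom-row=3; cleared 0 line(s) (total 0); column heights now [1 3 7 2 0 2 3], max=7
Drop 5: S rot3 at col 0 lands with bottom-row=3; cleared 0 line(s) (total 0); column heights now [6 5 7 2 0 2 3], max=7

Answer: .......
..#....
#.#....
###....
.##....
.##...#
.###.##
##.#..#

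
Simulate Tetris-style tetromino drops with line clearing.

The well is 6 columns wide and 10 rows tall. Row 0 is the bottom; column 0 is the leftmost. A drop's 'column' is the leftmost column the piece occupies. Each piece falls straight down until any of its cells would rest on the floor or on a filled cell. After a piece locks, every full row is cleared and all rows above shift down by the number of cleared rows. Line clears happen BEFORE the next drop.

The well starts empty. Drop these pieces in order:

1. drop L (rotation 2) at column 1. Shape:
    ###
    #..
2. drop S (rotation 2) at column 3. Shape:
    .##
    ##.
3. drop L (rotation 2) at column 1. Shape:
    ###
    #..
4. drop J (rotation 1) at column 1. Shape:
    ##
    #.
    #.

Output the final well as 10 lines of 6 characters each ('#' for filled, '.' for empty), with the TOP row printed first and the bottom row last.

Answer: ......
......
......
.##...
.#....
.#....
.#####
.#.##.
.###..
.#....

Derivation:
Drop 1: L rot2 at col 1 lands with bottom-row=0; cleared 0 line(s) (total 0); column heights now [0 2 2 2 0 0], max=2
Drop 2: S rot2 at col 3 lands with bottom-row=2; cleared 0 line(s) (total 0); column heights now [0 2 2 3 4 4], max=4
Drop 3: L rot2 at col 1 lands with bottom-row=2; cleared 0 line(s) (total 0); column heights now [0 4 4 4 4 4], max=4
Drop 4: J rot1 at col 1 lands with bottom-row=4; cleared 0 line(s) (total 0); column heights now [0 7 7 4 4 4], max=7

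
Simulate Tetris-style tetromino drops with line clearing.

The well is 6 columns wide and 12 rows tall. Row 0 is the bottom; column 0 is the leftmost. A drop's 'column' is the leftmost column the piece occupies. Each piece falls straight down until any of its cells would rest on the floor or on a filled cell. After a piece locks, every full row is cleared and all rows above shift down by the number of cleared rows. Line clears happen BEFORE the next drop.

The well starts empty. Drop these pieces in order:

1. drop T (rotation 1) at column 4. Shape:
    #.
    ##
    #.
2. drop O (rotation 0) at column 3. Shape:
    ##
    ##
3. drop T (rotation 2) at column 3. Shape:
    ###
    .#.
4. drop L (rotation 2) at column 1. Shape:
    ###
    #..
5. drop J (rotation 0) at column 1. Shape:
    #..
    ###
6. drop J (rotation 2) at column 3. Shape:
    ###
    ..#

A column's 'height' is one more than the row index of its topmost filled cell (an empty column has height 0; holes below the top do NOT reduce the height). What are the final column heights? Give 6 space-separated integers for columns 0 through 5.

Answer: 0 10 9 10 10 10

Derivation:
Drop 1: T rot1 at col 4 lands with bottom-row=0; cleared 0 line(s) (total 0); column heights now [0 0 0 0 3 2], max=3
Drop 2: O rot0 at col 3 lands with bottom-row=3; cleared 0 line(s) (total 0); column heights now [0 0 0 5 5 2], max=5
Drop 3: T rot2 at col 3 lands with bottom-row=5; cleared 0 line(s) (total 0); column heights now [0 0 0 7 7 7], max=7
Drop 4: L rot2 at col 1 lands with bottom-row=6; cleared 0 line(s) (total 0); column heights now [0 8 8 8 7 7], max=8
Drop 5: J rot0 at col 1 lands with bottom-row=8; cleared 0 line(s) (total 0); column heights now [0 10 9 9 7 7], max=10
Drop 6: J rot2 at col 3 lands with bottom-row=8; cleared 0 line(s) (total 0); column heights now [0 10 9 10 10 10], max=10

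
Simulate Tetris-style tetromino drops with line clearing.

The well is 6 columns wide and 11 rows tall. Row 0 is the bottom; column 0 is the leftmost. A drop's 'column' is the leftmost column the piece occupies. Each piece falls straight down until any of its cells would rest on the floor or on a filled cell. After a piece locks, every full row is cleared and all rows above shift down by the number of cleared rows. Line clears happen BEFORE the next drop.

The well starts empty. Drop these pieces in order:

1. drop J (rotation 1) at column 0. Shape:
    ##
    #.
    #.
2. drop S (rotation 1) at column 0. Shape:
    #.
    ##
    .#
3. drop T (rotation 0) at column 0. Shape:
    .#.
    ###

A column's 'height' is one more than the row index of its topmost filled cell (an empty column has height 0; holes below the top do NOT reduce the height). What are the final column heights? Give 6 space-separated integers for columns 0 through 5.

Answer: 7 8 7 0 0 0

Derivation:
Drop 1: J rot1 at col 0 lands with bottom-row=0; cleared 0 line(s) (total 0); column heights now [3 3 0 0 0 0], max=3
Drop 2: S rot1 at col 0 lands with bottom-row=3; cleared 0 line(s) (total 0); column heights now [6 5 0 0 0 0], max=6
Drop 3: T rot0 at col 0 lands with bottom-row=6; cleared 0 line(s) (total 0); column heights now [7 8 7 0 0 0], max=8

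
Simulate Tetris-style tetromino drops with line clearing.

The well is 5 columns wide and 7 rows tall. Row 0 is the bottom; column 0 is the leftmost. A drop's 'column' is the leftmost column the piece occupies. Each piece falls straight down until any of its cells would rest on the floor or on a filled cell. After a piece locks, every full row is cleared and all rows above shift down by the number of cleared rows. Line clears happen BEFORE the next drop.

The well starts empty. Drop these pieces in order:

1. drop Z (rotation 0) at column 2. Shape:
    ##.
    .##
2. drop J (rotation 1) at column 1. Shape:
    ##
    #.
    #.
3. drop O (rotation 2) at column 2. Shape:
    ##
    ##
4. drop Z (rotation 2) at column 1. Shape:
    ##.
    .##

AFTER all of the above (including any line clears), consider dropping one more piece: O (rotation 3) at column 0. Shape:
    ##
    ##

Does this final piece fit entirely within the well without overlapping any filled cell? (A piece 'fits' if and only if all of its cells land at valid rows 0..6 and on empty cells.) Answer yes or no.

Answer: no

Derivation:
Drop 1: Z rot0 at col 2 lands with bottom-row=0; cleared 0 line(s) (total 0); column heights now [0 0 2 2 1], max=2
Drop 2: J rot1 at col 1 lands with bottom-row=0; cleared 0 line(s) (total 0); column heights now [0 3 3 2 1], max=3
Drop 3: O rot2 at col 2 lands with bottom-row=3; cleared 0 line(s) (total 0); column heights now [0 3 5 5 1], max=5
Drop 4: Z rot2 at col 1 lands with bottom-row=5; cleared 0 line(s) (total 0); column heights now [0 7 7 6 1], max=7
Test piece O rot3 at col 0 (width 2): heights before test = [0 7 7 6 1]; fits = False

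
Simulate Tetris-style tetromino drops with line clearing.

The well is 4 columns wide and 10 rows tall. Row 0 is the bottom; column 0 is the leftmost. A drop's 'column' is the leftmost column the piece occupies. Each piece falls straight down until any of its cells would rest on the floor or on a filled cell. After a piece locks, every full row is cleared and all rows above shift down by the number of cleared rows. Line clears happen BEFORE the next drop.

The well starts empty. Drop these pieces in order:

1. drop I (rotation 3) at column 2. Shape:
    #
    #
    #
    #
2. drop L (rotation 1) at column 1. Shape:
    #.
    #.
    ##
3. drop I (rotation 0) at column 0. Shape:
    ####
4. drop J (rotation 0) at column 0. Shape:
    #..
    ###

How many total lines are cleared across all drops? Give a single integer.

Drop 1: I rot3 at col 2 lands with bottom-row=0; cleared 0 line(s) (total 0); column heights now [0 0 4 0], max=4
Drop 2: L rot1 at col 1 lands with bottom-row=4; cleared 0 line(s) (total 0); column heights now [0 7 5 0], max=7
Drop 3: I rot0 at col 0 lands with bottom-row=7; cleared 1 line(s) (total 1); column heights now [0 7 5 0], max=7
Drop 4: J rot0 at col 0 lands with bottom-row=7; cleared 0 line(s) (total 1); column heights now [9 8 8 0], max=9

Answer: 1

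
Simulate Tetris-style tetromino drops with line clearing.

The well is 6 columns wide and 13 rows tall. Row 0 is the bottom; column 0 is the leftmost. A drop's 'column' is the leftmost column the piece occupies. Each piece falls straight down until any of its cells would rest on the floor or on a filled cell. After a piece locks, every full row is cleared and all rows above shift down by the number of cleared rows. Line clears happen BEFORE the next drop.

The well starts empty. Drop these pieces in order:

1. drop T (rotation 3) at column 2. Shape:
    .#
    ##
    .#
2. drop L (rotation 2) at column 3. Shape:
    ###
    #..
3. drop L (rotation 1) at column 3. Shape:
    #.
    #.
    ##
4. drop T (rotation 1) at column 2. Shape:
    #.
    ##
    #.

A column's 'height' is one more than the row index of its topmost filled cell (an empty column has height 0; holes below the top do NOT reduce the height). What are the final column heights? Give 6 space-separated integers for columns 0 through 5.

Answer: 0 0 10 9 6 5

Derivation:
Drop 1: T rot3 at col 2 lands with bottom-row=0; cleared 0 line(s) (total 0); column heights now [0 0 2 3 0 0], max=3
Drop 2: L rot2 at col 3 lands with bottom-row=3; cleared 0 line(s) (total 0); column heights now [0 0 2 5 5 5], max=5
Drop 3: L rot1 at col 3 lands with bottom-row=5; cleared 0 line(s) (total 0); column heights now [0 0 2 8 6 5], max=8
Drop 4: T rot1 at col 2 lands with bottom-row=7; cleared 0 line(s) (total 0); column heights now [0 0 10 9 6 5], max=10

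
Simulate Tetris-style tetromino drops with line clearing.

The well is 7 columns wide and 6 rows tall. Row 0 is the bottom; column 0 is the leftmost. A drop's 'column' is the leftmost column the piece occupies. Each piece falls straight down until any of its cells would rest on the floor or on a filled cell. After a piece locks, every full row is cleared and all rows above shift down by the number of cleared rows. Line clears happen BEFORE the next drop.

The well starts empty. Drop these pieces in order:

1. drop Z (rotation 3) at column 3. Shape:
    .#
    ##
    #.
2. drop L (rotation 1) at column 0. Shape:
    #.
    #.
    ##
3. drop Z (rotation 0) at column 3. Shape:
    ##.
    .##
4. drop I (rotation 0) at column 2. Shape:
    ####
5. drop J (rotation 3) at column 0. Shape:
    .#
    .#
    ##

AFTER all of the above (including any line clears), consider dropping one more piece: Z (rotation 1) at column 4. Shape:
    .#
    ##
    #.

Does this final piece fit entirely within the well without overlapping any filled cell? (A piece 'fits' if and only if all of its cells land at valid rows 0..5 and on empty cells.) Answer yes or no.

Answer: no

Derivation:
Drop 1: Z rot3 at col 3 lands with bottom-row=0; cleared 0 line(s) (total 0); column heights now [0 0 0 2 3 0 0], max=3
Drop 2: L rot1 at col 0 lands with bottom-row=0; cleared 0 line(s) (total 0); column heights now [3 1 0 2 3 0 0], max=3
Drop 3: Z rot0 at col 3 lands with bottom-row=3; cleared 0 line(s) (total 0); column heights now [3 1 0 5 5 4 0], max=5
Drop 4: I rot0 at col 2 lands with bottom-row=5; cleared 0 line(s) (total 0); column heights now [3 1 6 6 6 6 0], max=6
Drop 5: J rot3 at col 0 lands with bottom-row=3; cleared 0 line(s) (total 0); column heights now [4 6 6 6 6 6 0], max=6
Test piece Z rot1 at col 4 (width 2): heights before test = [4 6 6 6 6 6 0]; fits = False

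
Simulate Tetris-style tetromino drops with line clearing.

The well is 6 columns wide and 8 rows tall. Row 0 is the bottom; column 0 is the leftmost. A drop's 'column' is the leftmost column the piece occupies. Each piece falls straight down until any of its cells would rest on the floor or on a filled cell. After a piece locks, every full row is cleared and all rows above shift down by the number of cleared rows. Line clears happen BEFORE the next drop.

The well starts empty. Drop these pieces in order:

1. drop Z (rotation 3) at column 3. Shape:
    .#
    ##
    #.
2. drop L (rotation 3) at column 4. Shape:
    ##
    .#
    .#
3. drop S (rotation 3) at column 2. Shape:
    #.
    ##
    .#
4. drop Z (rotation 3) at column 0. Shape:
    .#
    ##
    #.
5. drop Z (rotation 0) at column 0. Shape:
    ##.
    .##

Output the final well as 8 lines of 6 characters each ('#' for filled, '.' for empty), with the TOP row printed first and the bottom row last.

Answer: ......
##....
.##...
..#...
..####
.#.###
##.###
#..#..

Derivation:
Drop 1: Z rot3 at col 3 lands with bottom-row=0; cleared 0 line(s) (total 0); column heights now [0 0 0 2 3 0], max=3
Drop 2: L rot3 at col 4 lands with bottom-row=1; cleared 0 line(s) (total 0); column heights now [0 0 0 2 4 4], max=4
Drop 3: S rot3 at col 2 lands with bottom-row=2; cleared 0 line(s) (total 0); column heights now [0 0 5 4 4 4], max=5
Drop 4: Z rot3 at col 0 lands with bottom-row=0; cleared 0 line(s) (total 0); column heights now [2 3 5 4 4 4], max=5
Drop 5: Z rot0 at col 0 lands with bottom-row=5; cleared 0 line(s) (total 0); column heights now [7 7 6 4 4 4], max=7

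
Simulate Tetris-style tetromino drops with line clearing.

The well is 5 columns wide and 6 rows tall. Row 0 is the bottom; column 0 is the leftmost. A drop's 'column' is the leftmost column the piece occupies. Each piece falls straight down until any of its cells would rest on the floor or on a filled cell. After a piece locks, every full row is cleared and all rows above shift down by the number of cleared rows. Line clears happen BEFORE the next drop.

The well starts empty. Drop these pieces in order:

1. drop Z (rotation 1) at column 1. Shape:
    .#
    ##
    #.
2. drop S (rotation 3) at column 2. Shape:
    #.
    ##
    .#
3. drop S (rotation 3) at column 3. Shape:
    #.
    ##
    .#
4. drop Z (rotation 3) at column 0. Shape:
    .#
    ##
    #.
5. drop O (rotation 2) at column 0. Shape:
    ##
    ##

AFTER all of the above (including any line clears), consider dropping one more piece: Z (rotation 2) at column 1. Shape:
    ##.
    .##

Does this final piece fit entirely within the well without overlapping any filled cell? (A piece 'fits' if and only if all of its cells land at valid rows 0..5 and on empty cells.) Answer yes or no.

Answer: no

Derivation:
Drop 1: Z rot1 at col 1 lands with bottom-row=0; cleared 0 line(s) (total 0); column heights now [0 2 3 0 0], max=3
Drop 2: S rot3 at col 2 lands with bottom-row=2; cleared 0 line(s) (total 0); column heights now [0 2 5 4 0], max=5
Drop 3: S rot3 at col 3 lands with bottom-row=3; cleared 0 line(s) (total 0); column heights now [0 2 5 6 5], max=6
Drop 4: Z rot3 at col 0 lands with bottom-row=1; cleared 0 line(s) (total 0); column heights now [3 4 5 6 5], max=6
Drop 5: O rot2 at col 0 lands with bottom-row=4; cleared 1 line(s) (total 1); column heights now [5 5 4 5 4], max=5
Test piece Z rot2 at col 1 (width 3): heights before test = [5 5 4 5 4]; fits = False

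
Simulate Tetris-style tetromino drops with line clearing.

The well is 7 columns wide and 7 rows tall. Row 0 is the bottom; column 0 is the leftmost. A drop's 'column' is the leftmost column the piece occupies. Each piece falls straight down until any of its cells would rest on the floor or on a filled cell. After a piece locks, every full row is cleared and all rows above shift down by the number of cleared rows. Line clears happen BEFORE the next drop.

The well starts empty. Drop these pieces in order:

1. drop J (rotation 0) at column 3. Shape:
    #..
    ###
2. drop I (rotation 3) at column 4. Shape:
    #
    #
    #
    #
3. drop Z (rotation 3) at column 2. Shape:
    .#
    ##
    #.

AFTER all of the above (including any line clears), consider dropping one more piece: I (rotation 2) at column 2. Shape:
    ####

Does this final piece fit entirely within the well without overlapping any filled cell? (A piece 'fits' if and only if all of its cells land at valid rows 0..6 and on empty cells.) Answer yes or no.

Answer: yes

Derivation:
Drop 1: J rot0 at col 3 lands with bottom-row=0; cleared 0 line(s) (total 0); column heights now [0 0 0 2 1 1 0], max=2
Drop 2: I rot3 at col 4 lands with bottom-row=1; cleared 0 line(s) (total 0); column heights now [0 0 0 2 5 1 0], max=5
Drop 3: Z rot3 at col 2 lands with bottom-row=1; cleared 0 line(s) (total 0); column heights now [0 0 3 4 5 1 0], max=5
Test piece I rot2 at col 2 (width 4): heights before test = [0 0 3 4 5 1 0]; fits = True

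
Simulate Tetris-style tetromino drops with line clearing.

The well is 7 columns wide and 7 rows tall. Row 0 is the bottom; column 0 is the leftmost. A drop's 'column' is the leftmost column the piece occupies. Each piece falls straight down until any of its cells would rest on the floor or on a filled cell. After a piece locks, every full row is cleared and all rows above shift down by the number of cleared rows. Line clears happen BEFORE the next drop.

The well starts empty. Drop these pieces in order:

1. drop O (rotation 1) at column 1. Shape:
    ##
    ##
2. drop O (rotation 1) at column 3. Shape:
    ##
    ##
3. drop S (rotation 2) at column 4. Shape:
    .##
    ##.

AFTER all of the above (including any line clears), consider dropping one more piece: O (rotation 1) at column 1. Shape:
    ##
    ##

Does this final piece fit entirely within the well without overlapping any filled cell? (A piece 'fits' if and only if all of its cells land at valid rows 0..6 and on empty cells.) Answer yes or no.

Answer: yes

Derivation:
Drop 1: O rot1 at col 1 lands with bottom-row=0; cleared 0 line(s) (total 0); column heights now [0 2 2 0 0 0 0], max=2
Drop 2: O rot1 at col 3 lands with bottom-row=0; cleared 0 line(s) (total 0); column heights now [0 2 2 2 2 0 0], max=2
Drop 3: S rot2 at col 4 lands with bottom-row=2; cleared 0 line(s) (total 0); column heights now [0 2 2 2 3 4 4], max=4
Test piece O rot1 at col 1 (width 2): heights before test = [0 2 2 2 3 4 4]; fits = True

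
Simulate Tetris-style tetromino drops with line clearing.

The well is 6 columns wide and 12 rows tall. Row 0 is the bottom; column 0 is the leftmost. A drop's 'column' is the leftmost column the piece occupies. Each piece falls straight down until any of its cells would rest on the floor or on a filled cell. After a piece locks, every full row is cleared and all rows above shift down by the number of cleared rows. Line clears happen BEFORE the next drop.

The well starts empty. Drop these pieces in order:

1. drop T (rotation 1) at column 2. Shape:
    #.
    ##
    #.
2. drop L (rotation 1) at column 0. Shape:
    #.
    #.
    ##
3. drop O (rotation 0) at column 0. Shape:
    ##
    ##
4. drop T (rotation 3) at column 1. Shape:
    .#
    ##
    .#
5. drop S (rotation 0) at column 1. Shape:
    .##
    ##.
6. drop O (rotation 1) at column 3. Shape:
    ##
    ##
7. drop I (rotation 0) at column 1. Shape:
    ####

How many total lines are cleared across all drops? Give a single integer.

Answer: 0

Derivation:
Drop 1: T rot1 at col 2 lands with bottom-row=0; cleared 0 line(s) (total 0); column heights now [0 0 3 2 0 0], max=3
Drop 2: L rot1 at col 0 lands with bottom-row=0; cleared 0 line(s) (total 0); column heights now [3 1 3 2 0 0], max=3
Drop 3: O rot0 at col 0 lands with bottom-row=3; cleared 0 line(s) (total 0); column heights now [5 5 3 2 0 0], max=5
Drop 4: T rot3 at col 1 lands with bottom-row=4; cleared 0 line(s) (total 0); column heights now [5 6 7 2 0 0], max=7
Drop 5: S rot0 at col 1 lands with bottom-row=7; cleared 0 line(s) (total 0); column heights now [5 8 9 9 0 0], max=9
Drop 6: O rot1 at col 3 lands with bottom-row=9; cleared 0 line(s) (total 0); column heights now [5 8 9 11 11 0], max=11
Drop 7: I rot0 at col 1 lands with bottom-row=11; cleared 0 line(s) (total 0); column heights now [5 12 12 12 12 0], max=12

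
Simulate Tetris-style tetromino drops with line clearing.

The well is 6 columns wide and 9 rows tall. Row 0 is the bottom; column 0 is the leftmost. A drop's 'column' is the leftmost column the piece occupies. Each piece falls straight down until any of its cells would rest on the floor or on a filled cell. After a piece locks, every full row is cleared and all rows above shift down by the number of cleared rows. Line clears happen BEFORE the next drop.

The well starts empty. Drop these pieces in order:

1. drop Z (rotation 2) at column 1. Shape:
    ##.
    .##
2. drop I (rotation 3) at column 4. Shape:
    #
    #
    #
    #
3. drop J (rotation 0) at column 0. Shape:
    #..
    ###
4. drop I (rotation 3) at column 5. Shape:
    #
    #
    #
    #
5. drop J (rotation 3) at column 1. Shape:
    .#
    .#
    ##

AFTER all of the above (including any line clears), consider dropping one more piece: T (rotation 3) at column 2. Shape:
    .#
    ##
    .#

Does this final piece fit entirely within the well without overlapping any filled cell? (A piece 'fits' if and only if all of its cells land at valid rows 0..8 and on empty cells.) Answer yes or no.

Answer: yes

Derivation:
Drop 1: Z rot2 at col 1 lands with bottom-row=0; cleared 0 line(s) (total 0); column heights now [0 2 2 1 0 0], max=2
Drop 2: I rot3 at col 4 lands with bottom-row=0; cleared 0 line(s) (total 0); column heights now [0 2 2 1 4 0], max=4
Drop 3: J rot0 at col 0 lands with bottom-row=2; cleared 0 line(s) (total 0); column heights now [4 3 3 1 4 0], max=4
Drop 4: I rot3 at col 5 lands with bottom-row=0; cleared 0 line(s) (total 0); column heights now [4 3 3 1 4 4], max=4
Drop 5: J rot3 at col 1 lands with bottom-row=3; cleared 0 line(s) (total 0); column heights now [4 4 6 1 4 4], max=6
Test piece T rot3 at col 2 (width 2): heights before test = [4 4 6 1 4 4]; fits = True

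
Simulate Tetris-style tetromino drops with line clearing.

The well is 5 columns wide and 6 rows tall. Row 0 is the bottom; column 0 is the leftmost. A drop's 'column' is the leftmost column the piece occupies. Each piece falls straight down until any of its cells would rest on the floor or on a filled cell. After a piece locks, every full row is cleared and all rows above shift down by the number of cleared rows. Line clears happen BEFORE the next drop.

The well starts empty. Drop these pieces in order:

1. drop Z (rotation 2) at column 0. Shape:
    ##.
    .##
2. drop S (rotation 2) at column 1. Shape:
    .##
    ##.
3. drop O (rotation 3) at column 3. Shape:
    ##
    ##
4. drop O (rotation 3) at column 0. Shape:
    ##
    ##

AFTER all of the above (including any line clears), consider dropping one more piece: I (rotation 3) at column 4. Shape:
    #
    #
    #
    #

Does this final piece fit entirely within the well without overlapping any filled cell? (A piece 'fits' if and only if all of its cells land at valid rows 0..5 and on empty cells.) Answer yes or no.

Answer: no

Derivation:
Drop 1: Z rot2 at col 0 lands with bottom-row=0; cleared 0 line(s) (total 0); column heights now [2 2 1 0 0], max=2
Drop 2: S rot2 at col 1 lands with bottom-row=2; cleared 0 line(s) (total 0); column heights now [2 3 4 4 0], max=4
Drop 3: O rot3 at col 3 lands with bottom-row=4; cleared 0 line(s) (total 0); column heights now [2 3 4 6 6], max=6
Drop 4: O rot3 at col 0 lands with bottom-row=3; cleared 0 line(s) (total 0); column heights now [5 5 4 6 6], max=6
Test piece I rot3 at col 4 (width 1): heights before test = [5 5 4 6 6]; fits = False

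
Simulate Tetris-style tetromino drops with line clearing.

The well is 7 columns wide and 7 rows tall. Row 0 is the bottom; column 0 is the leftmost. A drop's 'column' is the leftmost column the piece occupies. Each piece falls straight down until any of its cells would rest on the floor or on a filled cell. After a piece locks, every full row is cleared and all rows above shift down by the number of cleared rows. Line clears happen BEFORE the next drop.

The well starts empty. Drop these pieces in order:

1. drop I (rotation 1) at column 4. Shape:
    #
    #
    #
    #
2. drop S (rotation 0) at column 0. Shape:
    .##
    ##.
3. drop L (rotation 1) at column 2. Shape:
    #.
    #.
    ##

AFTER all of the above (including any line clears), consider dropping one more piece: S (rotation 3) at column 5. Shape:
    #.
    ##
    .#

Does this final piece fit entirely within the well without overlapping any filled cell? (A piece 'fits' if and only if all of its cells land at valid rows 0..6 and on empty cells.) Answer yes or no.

Answer: yes

Derivation:
Drop 1: I rot1 at col 4 lands with bottom-row=0; cleared 0 line(s) (total 0); column heights now [0 0 0 0 4 0 0], max=4
Drop 2: S rot0 at col 0 lands with bottom-row=0; cleared 0 line(s) (total 0); column heights now [1 2 2 0 4 0 0], max=4
Drop 3: L rot1 at col 2 lands with bottom-row=2; cleared 0 line(s) (total 0); column heights now [1 2 5 3 4 0 0], max=5
Test piece S rot3 at col 5 (width 2): heights before test = [1 2 5 3 4 0 0]; fits = True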